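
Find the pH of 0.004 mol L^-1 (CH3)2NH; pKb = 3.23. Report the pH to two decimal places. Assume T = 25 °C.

(CH3)2NH + H2O ⇌ (CH3)2NH2+ + OH-
Kb = 10^(−3.23) = 5.89 × 10^-4
From the ICE table, Kb = x²/(0.004 − x) = 5.89 × 10^-4.
x is not negligible relative to C₀; solve x² + 0.000589·x − 2.36e-06 = 0.
x = (−Kb + √(Kb² + 4·Kb·C₀))/2 = 1.27 × 10^-3 M
pOH = 2.90, so pH = 14.00 − pOH = 11.10

pH = 11.10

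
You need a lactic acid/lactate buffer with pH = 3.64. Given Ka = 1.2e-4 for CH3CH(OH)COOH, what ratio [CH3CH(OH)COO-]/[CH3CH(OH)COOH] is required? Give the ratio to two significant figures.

pKa = -log(1.2 × 10^-4) = 3.921
pH = pKa + log(r) ⇒ log(r) = 3.64 − 3.921 = -0.281
r = [CH3CH(OH)COO-]/[CH3CH(OH)COOH] = 10^(-0.281) = 0.524

ratio = 0.52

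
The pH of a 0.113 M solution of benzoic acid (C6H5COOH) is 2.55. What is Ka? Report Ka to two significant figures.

Ka = 7.2 × 10^-5

[H+] = 10^(-2.55) = 2.82 × 10^-3 M
At equilibrium [HA] = 0.113 − 2.82 × 10^-3 = 1.10 × 10^-1 M
Ka = [H+][A-]/[HA] = (2.82 × 10^-3)² / 1.10 × 10^-1 = 7.2 × 10^-5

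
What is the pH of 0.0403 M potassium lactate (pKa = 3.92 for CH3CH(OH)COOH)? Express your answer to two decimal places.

CH3CH(OH)COO- is the conjugate base of the weak acid CH3CH(OH)COOH.
Ka = 10^(−3.92) = 1.20 × 10^-4
Kb = Kw/Ka = 1.0×10^-14 / 1.20 × 10^-4 = 8.33 × 10^-11
Kb = [OH-]²/(0.0403 − [OH-]) = 8.33 × 10^-11
Since Kb ≪ C₀, [OH-] ≈ √(Kb·C₀) = 1.83 × 10^-6 M.
pOH = 5.74, so pH = 14.00 − pOH = 8.26

pH = 8.26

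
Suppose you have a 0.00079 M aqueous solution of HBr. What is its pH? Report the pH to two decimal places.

pH = 3.10

HBr is a strong acid and dissociates completely, so [H+] = 0.00079 M.
pH = -log(0.00079) = 3.10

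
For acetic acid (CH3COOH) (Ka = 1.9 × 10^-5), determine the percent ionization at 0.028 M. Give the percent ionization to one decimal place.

CH3COOH ⇌ CH3COO- + H+; let x = [H+] at equilibrium.
x ≈ √(Ka·C₀) = √(1.9 × 10^-5 × 0.028) = 7.29 × 10^-4 M
Fraction ionized = 7.29 × 10^-4 / 0.028 = 0.0260 → 2.6%

2.6%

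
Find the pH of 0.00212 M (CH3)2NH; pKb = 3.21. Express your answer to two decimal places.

(CH3)2NH + H2O ⇌ (CH3)2NH2+ + OH-
Kb = 10^(−3.21) = 6.17 × 10^-4
Let x = [OH-] at equilibrium. Kb = x²/(0.00212 − x).
x is not negligible relative to C₀; solve x² + 0.000617·x − 1.31e-06 = 0.
x = [−0.000617 + √(0.000617² + 5.23e-06)]/2 = 8.76 × 10^-4 M
pOH = 3.06, so pH = 14.00 − pOH = 10.94

pH = 10.94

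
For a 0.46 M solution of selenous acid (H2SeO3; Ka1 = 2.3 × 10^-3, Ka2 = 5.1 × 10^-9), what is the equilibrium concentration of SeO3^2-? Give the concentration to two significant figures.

5.1 × 10^-9 M

First ionization gives [H+] ≈ [HSeO3-] = 3.14 × 10^-2 M.
Second step: Ka2 = [H+][SeO3^2-]/[HSeO3-] ≈ [SeO3^2-] (since [H+] ≈ [HSeO3-]).
So [SeO3^2-] ≈ Ka2.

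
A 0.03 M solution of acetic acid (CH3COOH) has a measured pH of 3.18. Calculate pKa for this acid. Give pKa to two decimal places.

pKa = 4.83

[H+] = 10^(-3.18) = 6.61 × 10^-4 M
At equilibrium [HA] = 0.03 − 6.61 × 10^-4 = 2.93 × 10^-2 M
Ka = [H+][A-]/[HA] = (6.61 × 10^-4)² / 2.93 × 10^-2 = 1.49 × 10^-5
pKa = -log(1.49 × 10^-5) = 4.83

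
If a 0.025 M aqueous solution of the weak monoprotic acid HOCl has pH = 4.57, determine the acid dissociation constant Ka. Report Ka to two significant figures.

[H+] = 10^(-4.57) = 2.69 × 10^-5 M
At equilibrium [HA] = 0.025 − 2.69 × 10^-5 = 2.50 × 10^-2 M
Ka = [H+][A-]/[HA] = (2.69 × 10^-5)² / 2.50 × 10^-2 = 2.9 × 10^-8

Ka = 2.9 × 10^-8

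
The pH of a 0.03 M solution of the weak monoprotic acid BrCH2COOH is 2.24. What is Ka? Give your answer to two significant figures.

Ka = 1.4 × 10^-3

[H+] = 10^(-2.24) = 5.75 × 10^-3 M
At equilibrium [HA] = 0.03 − 5.75 × 10^-3 = 2.43 × 10^-2 M
Ka = [H+][A-]/[HA] = (5.75 × 10^-3)² / 2.43 × 10^-2 = 1.4 × 10^-3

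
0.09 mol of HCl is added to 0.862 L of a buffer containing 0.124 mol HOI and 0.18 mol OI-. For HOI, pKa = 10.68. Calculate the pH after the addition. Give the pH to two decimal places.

After neutralization: n(HOI) = 0.214 mol, n(OI-) = 0.09 mol.
Henderson–Hasselbalch with mole ratio 0.09/0.214: pH = 10.68 + (-0.376)

pH = 10.30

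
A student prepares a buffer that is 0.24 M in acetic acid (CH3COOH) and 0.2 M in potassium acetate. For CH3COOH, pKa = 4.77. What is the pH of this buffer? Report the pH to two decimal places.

pH = 4.69

Using pH = pKa + log([base]/[acid]) with [base]/[acid] = 0.2/0.24:
pH = 4.77 + (-0.079) = 4.69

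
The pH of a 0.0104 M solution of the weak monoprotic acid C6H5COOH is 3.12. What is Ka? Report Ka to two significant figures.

[H+] = 10^(-3.12) = 7.59 × 10^-4 M
At equilibrium [HA] = 0.0104 − 7.59 × 10^-4 = 9.64 × 10^-3 M
Ka = [H+][A-]/[HA] = (7.59 × 10^-4)² / 9.64 × 10^-3 = 6.0 × 10^-5

Ka = 6.0 × 10^-5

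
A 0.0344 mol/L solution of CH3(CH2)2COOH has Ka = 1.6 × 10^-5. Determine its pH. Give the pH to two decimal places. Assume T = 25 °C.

pH = 3.13

CH3(CH2)2COOH ⇌ CH3(CH2)2COO- + H+
From the ICE table, Ka = x²/(0.0344 − x) = 1.6 × 10^-5.
Since Ka ≪ C₀, x ≈ √(Ka·C₀) = 7.42 × 10^-4 M.
(x/C₀ = 2.2% < 5%, so the approximation holds.)
pH = −log(7.42 × 10^-4) = 3.13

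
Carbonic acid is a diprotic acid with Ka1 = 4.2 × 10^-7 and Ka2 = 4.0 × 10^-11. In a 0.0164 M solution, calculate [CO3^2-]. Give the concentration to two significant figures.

4.0 × 10^-11 M

First ionization gives [H+] ≈ [HCO3-] = 8.30 × 10^-5 M.
Second step: Ka2 = [H+][CO3^2-]/[HCO3-] ≈ [CO3^2-] (since [H+] ≈ [HCO3-]).
So [CO3^2-] ≈ Ka2.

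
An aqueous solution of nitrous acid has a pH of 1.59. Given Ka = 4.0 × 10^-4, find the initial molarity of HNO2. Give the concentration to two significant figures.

[H+] = 10^(-1.59) = 2.57 × 10^-2 M = x
Ka = x²/(C₀ − x) ⇒ C₀ = x + x²/Ka
C₀ = 2.57 × 10^-2 + (2.57 × 10^-2)²/(4.0 × 10^-4) = 1.68 M

C₀ = 1.7 M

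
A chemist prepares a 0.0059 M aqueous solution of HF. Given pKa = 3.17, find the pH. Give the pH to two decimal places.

pH = 2.77

HF ⇌ F- + H+
Ka = 10^(−3.17) = 6.76 × 10^-4
Let x = [H+] at equilibrium. Ka = x²/(0.0059 − x).
The 5% rule fails; solving x² + Ka·x − Ka·C₀ = 0 exactly:
x = [−0.000676 + √(0.000676² + 1.6e-05)]/2 = 1.69 × 10^-3 M
pH = −log[H+] = −log(1.69 × 10^-3) = 2.77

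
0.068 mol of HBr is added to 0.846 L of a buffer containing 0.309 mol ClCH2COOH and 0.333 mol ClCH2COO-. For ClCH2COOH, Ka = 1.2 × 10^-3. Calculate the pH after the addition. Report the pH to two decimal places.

pH = 2.77

After neutralization: n(ClCH2COOH) = 0.377 mol, n(ClCH2COO-) = 0.265 mol.
pKa = −log(1.2 × 10^-3) = 2.921
pH = pKa + log([A⁻]/[HA]) = 2.921 + log(0.265/0.377) = 2.921 -0.153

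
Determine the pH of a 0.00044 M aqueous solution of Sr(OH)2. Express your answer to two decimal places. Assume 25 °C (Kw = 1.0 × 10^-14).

pH = 10.94

Sr(OH)2 is a strong base (each formula unit releases 2 OH-); [OH-] = 0.00088 M.
pOH = -log(0.00088) = 3.06
pH = 14.00 - 3.06 = 10.94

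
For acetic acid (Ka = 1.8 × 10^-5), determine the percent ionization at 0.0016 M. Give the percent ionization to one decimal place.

10.1%

CH3COOH ⇌ CH3COO- + H+; let x = [H+] at equilibrium.
Solve x² + 1.8e-05x − 2.88e-08 = 0 → x = 1.61 × 10^-4 M
Fraction ionized = 1.61 × 10^-4 / 0.0016 = 0.1006 → 10.1%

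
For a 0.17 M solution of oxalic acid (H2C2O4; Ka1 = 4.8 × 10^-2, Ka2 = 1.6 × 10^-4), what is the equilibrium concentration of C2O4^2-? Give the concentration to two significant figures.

First ionization gives [H+] ≈ [HC2O4-] = 6.95 × 10^-2 M.
Second step: Ka2 = [H+][C2O4^2-]/[HC2O4-] ≈ [C2O4^2-] (since [H+] ≈ [HC2O4-]).
So [C2O4^2-] ≈ Ka2.

1.6 × 10^-4 M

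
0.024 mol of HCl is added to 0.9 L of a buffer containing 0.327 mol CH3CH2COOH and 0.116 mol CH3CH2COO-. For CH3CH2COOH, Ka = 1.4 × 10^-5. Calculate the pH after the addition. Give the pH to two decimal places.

Added H+ converts CH3CH2COO- to CH3CH2COOH: CH3CH2COOH → 0.351 mol, CH3CH2COO- → 0.092 mol.
pKa = −log(1.4 × 10^-5) = 4.854
Henderson–Hasselbalch with mole ratio 0.092/0.351: pH = 4.854 + (-0.582)

pH = 4.27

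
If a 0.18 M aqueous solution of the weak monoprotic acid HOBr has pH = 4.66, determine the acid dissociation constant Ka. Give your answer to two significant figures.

Ka = 2.7 × 10^-9

[H+] = 10^(-4.66) = 2.19 × 10^-5 M
At equilibrium [HA] = 0.18 − 2.19 × 10^-5 = 1.80 × 10^-1 M
Ka = [H+][A-]/[HA] = (2.19 × 10^-5)² / 1.80 × 10^-1 = 2.7 × 10^-9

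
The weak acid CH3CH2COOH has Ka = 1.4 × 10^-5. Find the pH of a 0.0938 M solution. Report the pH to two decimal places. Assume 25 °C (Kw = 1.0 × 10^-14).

pH = 2.94

CH3CH2COOH ⇌ CH3CH2COO- + H+
From the ICE table, Ka = [H+]²/(0.0938 − [H+]) = 1.4 × 10^-5.
Since Ka ≪ C₀, [H+] ≈ √(Ka·C₀) = 1.15 × 10^-3 M.
([H+]/C₀ = 1.2% < 5%, so the approximation holds.)
pH = −log[H+] = −log(1.15 × 10^-3) = 2.94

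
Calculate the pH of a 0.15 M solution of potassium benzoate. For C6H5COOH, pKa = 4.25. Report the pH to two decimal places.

C6H5COO- is the conjugate base of the weak acid C6H5COOH.
Ka = 10^(−4.25) = 5.62 × 10^-5
Kb = Kw/Ka = 1.0×10^-14 / 5.62 × 10^-5 = 1.78 × 10^-10
From the ICE table, Kb = x²/(0.15 − x) = 1.78 × 10^-10.
Assume x ≪ 0.15: x ≈ √(1.78 × 10^-10 × 0.15) = 5.17 × 10^-6 M
Check: 0.0034% ionized — well under 5%, approximation valid.
pOH = 5.29, so pH = 14.00 − pOH = 8.71

pH = 8.71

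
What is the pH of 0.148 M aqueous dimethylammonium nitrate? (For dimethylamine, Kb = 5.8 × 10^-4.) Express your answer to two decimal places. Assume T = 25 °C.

(CH3)2NH2+ is the conjugate acid of the weak base (CH3)2NH.
Ka = Kw/Kb = 1.0×10^-14 / 5.8 × 10^-4 = 1.72 × 10^-11
Ka = [H+]²/(0.148 − [H+]) = 1.72 × 10^-11
Assume [H+] ≪ 0.148: [H+] ≈ √(1.72 × 10^-11 × 0.148) = 1.60 × 10^-6 M
([H+]/C₀ = 0.0011% < 5%, so the approximation holds.)
pH = −log(1.60 × 10^-6) = 5.80

pH = 5.80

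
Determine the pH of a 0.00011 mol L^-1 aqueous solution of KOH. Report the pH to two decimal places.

pH = 10.04

KOH is a strong base; [OH-] = 0.00011 M.
pOH = -log(0.00011) = 3.96
pH = 14.00 - 3.96 = 10.04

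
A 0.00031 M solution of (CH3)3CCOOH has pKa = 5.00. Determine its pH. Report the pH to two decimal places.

pH = 4.29

(CH3)3CCOOH ⇌ (CH3)3CCOO- + H+
Ka = 10^(−5.00) = 1.00 × 10^-5
Ka = [H+]²/(0.00031 − [H+]) = 1.00 × 10^-5
The 5% rule fails; solving [H+]² + Ka·[H+] − Ka·C₀ = 0 exactly:
[H+] = [−1e-05 + √(1e-05² + 1.24e-08)]/2 = 5.09 × 10^-5 M
pH = −log[H+] = −log(5.09 × 10^-5) = 4.29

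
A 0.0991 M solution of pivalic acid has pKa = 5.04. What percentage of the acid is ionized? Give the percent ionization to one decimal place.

1.0%

(CH3)3CCOOH ⇌ (CH3)3CCOO- + H+; let x = [H+] at equilibrium.
Ka = 10^(−5.04) = 9.12 × 10^-6
x ≈ √(Ka·C₀) = √(9.12 × 10^-6 × 0.0991) = 9.51 × 10^-4 M
Fraction ionized = 9.51 × 10^-4 / 0.0991 = 0.0096 → 1.0%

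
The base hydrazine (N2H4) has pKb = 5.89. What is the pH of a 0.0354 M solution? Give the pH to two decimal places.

N2H4 + H2O ⇌ N2H5+ + OH-
Kb = 10^(−5.89) = 1.29 × 10^-6
From the ICE table, Kb = [OH-]²/(0.0354 − [OH-]) = 1.29 × 10^-6.
Since Kb ≪ C₀, [OH-] ≈ √(Kb·C₀) = 2.14 × 10^-4 M.
Check: 0.6% ionized — well under 5%, approximation valid.
pOH = −log(2.14 × 10^-4) = 3.67; pH = 14.00 − 3.67 = 10.33

pH = 10.33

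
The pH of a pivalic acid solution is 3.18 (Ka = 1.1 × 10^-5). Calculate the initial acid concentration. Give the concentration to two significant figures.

[H+] = 10^(-3.18) = 6.61 × 10^-4 M = x
Ka = x²/(C₀ − x) ⇒ C₀ = x + x²/Ka
C₀ = 6.61 × 10^-4 + (6.61 × 10^-4)²/(1.1 × 10^-5) = 4.04 × 10^-2 M

C₀ = 4.0 × 10^-2 M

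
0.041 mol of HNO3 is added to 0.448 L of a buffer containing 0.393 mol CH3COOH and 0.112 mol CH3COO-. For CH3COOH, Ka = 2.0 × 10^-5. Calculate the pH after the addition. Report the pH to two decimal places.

After neutralization: n(CH3COOH) = 0.434 mol, n(CH3COO-) = 0.071 mol.
pKa = −log(2.0 × 10^-5) = 4.699
pH = pKa + log(n_CH3COO-/n_CH3COOH) = 4.699 + log(0.071/0.434) = 4.699 + (-0.786)

pH = 3.91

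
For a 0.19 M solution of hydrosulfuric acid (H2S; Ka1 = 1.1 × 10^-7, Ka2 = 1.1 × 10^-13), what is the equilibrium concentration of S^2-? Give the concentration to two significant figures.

First ionization gives [H+] ≈ [HS-] = 1.45 × 10^-4 M.
Second step: Ka2 = [H+][S^2-]/[HS-] ≈ [S^2-] (since [H+] ≈ [HS-]).
So [S^2-] ≈ Ka2.

1.1 × 10^-13 M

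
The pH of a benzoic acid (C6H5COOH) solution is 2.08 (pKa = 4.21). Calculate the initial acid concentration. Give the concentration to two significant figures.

C₀ = 1.1 M

[H+] = 10^(-2.08) = 8.32 × 10^-3 M = x
Ka = 10^(−4.21) = 6.17 × 10^-5
Ka = x²/(C₀ − x) ⇒ C₀ = x + x²/Ka
C₀ = 8.32 × 10^-3 + (8.32 × 10^-3)²/(6.17 × 10^-5) = 1.13 M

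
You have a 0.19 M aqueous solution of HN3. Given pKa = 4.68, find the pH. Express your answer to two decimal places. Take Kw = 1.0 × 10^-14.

HN3 ⇌ N3- + H+
Ka = 10^(−4.68) = 2.09 × 10^-5
Ka = [H+]²/(0.19 − [H+]) = 2.09 × 10^-5
Assume [H+] ≪ 0.19: [H+] ≈ √(2.09 × 10^-5 × 0.19) = 1.99 × 10^-3 M
([H+]/C₀ = 1% < 5%, so the approximation holds.)
pH = −log[H+] = −log(1.99 × 10^-3) = 2.70

pH = 2.70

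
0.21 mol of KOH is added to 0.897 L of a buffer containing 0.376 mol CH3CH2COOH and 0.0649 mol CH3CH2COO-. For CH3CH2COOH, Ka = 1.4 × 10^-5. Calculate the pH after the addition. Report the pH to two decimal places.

OH- converts CH3CH2COOH to CH3CH2COO-: CH3CH2COOH → 0.166 mol, CH3CH2COO- → 0.275 mol.
pKa = −log(1.4 × 10^-5) = 4.854
Henderson–Hasselbalch with mole ratio 0.275/0.166: pH = 4.854 + (+0.219)

pH = 5.07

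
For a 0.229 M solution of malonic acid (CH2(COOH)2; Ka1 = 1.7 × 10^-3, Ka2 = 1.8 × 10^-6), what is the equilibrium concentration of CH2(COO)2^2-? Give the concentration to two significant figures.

1.8 × 10^-6 M

First ionization gives [H+] ≈ [CH2(COOH)COO-] = 1.89 × 10^-2 M.
Second step: Ka2 = [H+][CH2(COO)2^2-]/[CH2(COOH)COO-] ≈ [CH2(COO)2^2-] (since [H+] ≈ [CH2(COOH)COO-]).
So [CH2(COO)2^2-] ≈ Ka2.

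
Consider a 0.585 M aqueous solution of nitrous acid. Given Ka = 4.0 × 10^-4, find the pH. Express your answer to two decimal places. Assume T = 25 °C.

pH = 1.82

HNO2 ⇌ NO2- + H+
From the ICE table, Ka = [H+]²/(0.585 − [H+]) = 4.0 × 10^-4.
Assume [H+] ≪ 0.585: [H+] ≈ √(4.0 × 10^-4 × 0.585) = 1.53 × 10^-2 M
Check: 2.6% ionized — well under 5%, approximation valid.
pH = −log(1.53 × 10^-2) = 1.82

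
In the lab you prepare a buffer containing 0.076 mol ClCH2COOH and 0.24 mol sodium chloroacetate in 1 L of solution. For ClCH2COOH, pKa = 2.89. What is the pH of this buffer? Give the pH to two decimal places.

pH = pKa + log([A⁻]/[HA]) = 2.89 + log(0.24/0.076)
pH = 2.89 + (+0.499) = 3.39

pH = 3.39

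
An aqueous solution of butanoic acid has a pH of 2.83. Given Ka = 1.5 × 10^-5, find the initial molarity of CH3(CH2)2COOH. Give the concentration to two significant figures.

C₀ = 1.5 × 10^-1 M

[H+] = 10^(-2.83) = 1.48 × 10^-3 M = x
Ka = x²/(C₀ − x) ⇒ C₀ = x + x²/Ka
C₀ = 1.48 × 10^-3 + (1.48 × 10^-3)²/(1.5 × 10^-5) = 1.48 × 10^-1 M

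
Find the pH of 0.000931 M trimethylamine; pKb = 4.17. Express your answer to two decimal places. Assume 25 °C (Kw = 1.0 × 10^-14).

pH = 10.34

(CH3)3N + H2O ⇌ (CH3)3NH+ + OH-
Kb = 10^(−4.17) = 6.76 × 10^-5
Kb = x²/(0.000931 − x) = 6.76 × 10^-5
Here C₀/Kb ≈ 13.8, so the small-x approximation fails. Use the quadratic:
x = [−6.76e-05 + √(6.76e-05² + 2.52e-07)]/2 = 2.19 × 10^-4 M
pOH = 3.66, so pH = 14.00 − pOH = 10.34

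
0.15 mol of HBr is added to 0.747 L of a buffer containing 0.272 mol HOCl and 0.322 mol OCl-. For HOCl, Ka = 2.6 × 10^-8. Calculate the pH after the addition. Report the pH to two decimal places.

After neutralization: n(HOCl) = 0.422 mol, n(OCl-) = 0.172 mol.
pKa = −log(2.6 × 10^-8) = 7.585
Henderson–Hasselbalch with mole ratio 0.172/0.422: pH = 7.585 + (-0.390)

pH = 7.20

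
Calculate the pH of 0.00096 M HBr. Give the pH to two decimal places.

HBr is a strong acid and dissociates completely, so [H+] = 0.00096 M.
pH = -log(0.00096) = 3.02

pH = 3.02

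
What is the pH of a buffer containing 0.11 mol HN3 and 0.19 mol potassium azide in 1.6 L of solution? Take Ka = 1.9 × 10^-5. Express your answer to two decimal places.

pH = 4.96

pKa = −log(1.9 × 10^-5) = 4.721
Henderson–Hasselbalch: pH = pKa + log([N3-]/[HN3]) = 4.721 + log(0.19/0.11)
pH = 4.721 + (+0.237) = 4.96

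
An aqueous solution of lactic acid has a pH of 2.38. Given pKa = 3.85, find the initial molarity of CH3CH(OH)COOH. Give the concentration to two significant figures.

[H+] = 10^(-2.38) = 4.17 × 10^-3 M = x
Ka = 10^(−3.85) = 1.41 × 10^-4
Ka = x²/(C₀ − x) ⇒ C₀ = x + x²/Ka
C₀ = 4.17 × 10^-3 + (4.17 × 10^-3)²/(1.41 × 10^-4) = 1.27 × 10^-1 M

C₀ = 1.3 × 10^-1 M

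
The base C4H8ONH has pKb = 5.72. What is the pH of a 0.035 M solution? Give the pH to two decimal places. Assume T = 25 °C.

pH = 10.41

C4H8ONH + H2O ⇌ C4H8ONH2+ + OH-
Kb = 10^(−5.72) = 1.91 × 10^-6
Kb = [OH-]²/(0.035 − [OH-]) = 1.91 × 10^-6
Assume [OH-] ≪ 0.035: [OH-] ≈ √(1.91 × 10^-6 × 0.035) = 2.59 × 10^-4 M
Check: 0.74% ionized — well under 5%, approximation valid.
pOH = 3.59, so pH = 14.00 − pOH = 10.41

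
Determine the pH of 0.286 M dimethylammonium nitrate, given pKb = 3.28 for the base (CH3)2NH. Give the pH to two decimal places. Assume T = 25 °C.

pH = 5.63

(CH3)2NH2+ is the conjugate acid of the weak base (CH3)2NH.
Kb = 10^(−3.28) = 5.25 × 10^-4
Ka = Kw/Kb = 1.0×10^-14 / 5.25 × 10^-4 = 1.90 × 10^-11
Let x = [H+] at equilibrium. Ka = x²/(0.286 − x).
Since Ka ≪ C₀, x ≈ √(Ka·C₀) = 2.33 × 10^-6 M.
pH = −log[H+] = −log(2.33 × 10^-6) = 5.63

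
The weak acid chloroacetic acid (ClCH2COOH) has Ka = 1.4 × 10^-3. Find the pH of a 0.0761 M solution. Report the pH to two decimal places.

ClCH2COOH ⇌ ClCH2COO- + H+
Ka = x²/(0.0761 − x) = 1.4 × 10^-3
x is not negligible relative to C₀; solve x² + 0.0014·x − 0.000107 = 0.
x = [−0.0014 + √(0.0014² + 0.000426)]/2 = 9.65 × 10^-3 M
pH = −log(9.65 × 10^-3) = 2.02

pH = 2.02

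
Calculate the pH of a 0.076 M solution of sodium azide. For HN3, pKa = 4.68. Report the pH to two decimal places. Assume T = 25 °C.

N3- is the conjugate base of the weak acid HN3.
Ka = 10^(−4.68) = 2.09 × 10^-5
Kb = Kw/Ka = 1.0×10^-14 / 2.09 × 10^-5 = 4.78 × 10^-10
Kb = x²/(0.076 − x) = 4.78 × 10^-10
Since Kb ≪ C₀, x ≈ √(Kb·C₀) = 6.03 × 10^-6 M.
Check: 0.0079% ionized — well under 5%, approximation valid.
pOH = 5.22, so pH = 14.00 − pOH = 8.78

pH = 8.78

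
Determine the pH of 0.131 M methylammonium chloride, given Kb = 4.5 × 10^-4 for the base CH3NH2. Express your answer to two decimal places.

CH3NH3+ is the conjugate acid of the weak base CH3NH2.
Ka = Kw/Kb = 1.0×10^-14 / 4.5 × 10^-4 = 2.22 × 10^-11
Ka = [H+]²/(0.131 − [H+]) = 2.22 × 10^-11
Neglecting [H+] in the denominator: [H+] = √(2.22 × 10^-11 × 0.131) = 1.71 × 10^-6 M
pH = −log(1.71 × 10^-6) = 5.77

pH = 5.77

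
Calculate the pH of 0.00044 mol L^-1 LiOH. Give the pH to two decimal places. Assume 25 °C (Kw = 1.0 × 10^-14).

pH = 10.64

LiOH is a strong base; [OH-] = 0.00044 M.
pOH = -log(0.00044) = 3.36
pH = 14.00 - 3.36 = 10.64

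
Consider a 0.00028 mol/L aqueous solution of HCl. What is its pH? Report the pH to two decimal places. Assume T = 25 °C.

HCl is a strong acid and dissociates completely, so [H+] = 0.00028 M.
pH = -log(0.00028) = 3.55

pH = 3.55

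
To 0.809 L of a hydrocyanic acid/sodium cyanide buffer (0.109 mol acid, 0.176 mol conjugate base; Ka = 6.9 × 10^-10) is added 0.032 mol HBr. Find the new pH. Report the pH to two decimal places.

Added H+ converts CN- to HCN: HCN → 0.141 mol, CN- → 0.144 mol.
pKa = −log(6.9 × 10^-10) = 9.161
pH = pKa + log(n_CN-/n_HCN) = 9.161 + log(0.144/0.141) = 9.161 + (+0.009)

pH = 9.17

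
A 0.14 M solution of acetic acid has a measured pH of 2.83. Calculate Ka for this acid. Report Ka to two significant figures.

Ka = 1.6 × 10^-5

[H+] = 10^(-2.83) = 1.48 × 10^-3 M
At equilibrium [HA] = 0.14 − 1.48 × 10^-3 = 1.39 × 10^-1 M
Ka = [H+][A-]/[HA] = (1.48 × 10^-3)² / 1.39 × 10^-1 = 1.6 × 10^-5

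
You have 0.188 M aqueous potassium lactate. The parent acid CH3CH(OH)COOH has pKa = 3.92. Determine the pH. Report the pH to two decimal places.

CH3CH(OH)COO- is the conjugate base of the weak acid CH3CH(OH)COOH.
Ka = 10^(−3.92) = 1.20 × 10^-4
Kb = Kw/Ka = 1.0×10^-14 / 1.20 × 10^-4 = 8.33 × 10^-11
Kb = [OH-]²/(0.188 − [OH-]) = 8.33 × 10^-11
Assume [OH-] ≪ 0.188: [OH-] ≈ √(8.33 × 10^-11 × 0.188) = 3.96 × 10^-6 M
([OH-]/C₀ = 0.0021% < 5%, so the approximation holds.)
pOH = 5.40, so pH = 14.00 − pOH = 8.60

pH = 8.60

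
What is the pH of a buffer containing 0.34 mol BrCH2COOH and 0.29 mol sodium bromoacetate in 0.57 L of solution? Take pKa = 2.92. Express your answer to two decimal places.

pH = 2.85

pH = pKa + log([A⁻]/[HA]) = 2.92 + log(0.29/0.34)
pH = 2.92 + (-0.069) = 2.85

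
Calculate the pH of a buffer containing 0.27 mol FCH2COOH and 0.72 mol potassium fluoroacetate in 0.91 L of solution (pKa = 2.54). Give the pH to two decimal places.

pH = 2.97

Henderson–Hasselbalch: pH = pKa + log([FCH2COO-]/[FCH2COOH]) = 2.54 + log(0.72/0.27)
pH = 2.54 + (+0.426) = 2.97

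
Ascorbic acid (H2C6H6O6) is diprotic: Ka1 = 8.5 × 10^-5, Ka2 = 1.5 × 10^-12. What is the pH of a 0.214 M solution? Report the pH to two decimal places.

pH = 2.37

Ka1 ≫ Ka2, so treat the first dissociation as the only significant source of H+.
Ka1 = x²/(0.214 − x) = 8.5 × 10^-5
x ≈ √(8.5 × 10^-5 × 0.214) = 4.26 × 10^-3 M
pH = −log(4.26 × 10^-3) = 2.37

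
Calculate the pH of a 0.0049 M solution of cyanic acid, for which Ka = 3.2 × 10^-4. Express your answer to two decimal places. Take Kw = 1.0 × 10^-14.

HOCN ⇌ OCN- + H+
Ka = [H+]²/(0.0049 − [H+]) = 3.2 × 10^-4
[H+] is not negligible relative to C₀; solve [H+]² + 0.00032·[H+] − 1.57e-06 = 0.
[H+] = (−Ka + √(Ka² + 4·Ka·C₀))/2 = 1.10 × 10^-3 M
pH = −log[H+] = −log(1.10 × 10^-3) = 2.96

pH = 2.96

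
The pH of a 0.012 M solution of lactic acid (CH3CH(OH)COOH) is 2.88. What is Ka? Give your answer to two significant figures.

Ka = 1.6 × 10^-4

[H+] = 10^(-2.88) = 1.32 × 10^-3 M
At equilibrium [HA] = 0.012 − 1.32 × 10^-3 = 1.07 × 10^-2 M
Ka = [H+][A-]/[HA] = (1.32 × 10^-3)² / 1.07 × 10^-2 = 1.6 × 10^-4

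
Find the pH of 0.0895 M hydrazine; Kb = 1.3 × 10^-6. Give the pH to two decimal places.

N2H4 + H2O ⇌ N2H5+ + OH-
From the ICE table, Kb = x²/(0.0895 − x) = 1.3 × 10^-6.
Neglecting x in the denominator: x = √(1.3 × 10^-6 × 0.0895) = 3.41 × 10^-4 M
(x/C₀ = 0.38% < 5%, so the approximation holds.)
pOH = 3.47, so pH = 14.00 − pOH = 10.53

pH = 10.53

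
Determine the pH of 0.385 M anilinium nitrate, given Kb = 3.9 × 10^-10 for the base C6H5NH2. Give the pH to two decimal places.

C6H5NH3+ is the conjugate acid of the weak base C6H5NH2.
Ka = Kw/Kb = 1.0×10^-14 / 3.9 × 10^-10 = 2.56 × 10^-5
Ka = [H+]²/(0.385 − [H+]) = 2.56 × 10^-5
Neglecting [H+] in the denominator: [H+] = √(2.56 × 10^-5 × 0.385) = 3.14 × 10^-3 M
Check: 0.82% ionized — well under 5%, approximation valid.
pH = −log[H+] = −log(3.14 × 10^-3) = 2.50

pH = 2.50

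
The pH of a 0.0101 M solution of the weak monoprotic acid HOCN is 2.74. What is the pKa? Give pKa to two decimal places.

pKa = 3.40

[H+] = 10^(-2.74) = 1.82 × 10^-3 M
At equilibrium [HA] = 0.0101 − 1.82 × 10^-3 = 8.28 × 10^-3 M
Ka = [H+][A-]/[HA] = (1.82 × 10^-3)² / 8.28 × 10^-3 = 4.00 × 10^-4
pKa = -log(4.00 × 10^-4) = 3.40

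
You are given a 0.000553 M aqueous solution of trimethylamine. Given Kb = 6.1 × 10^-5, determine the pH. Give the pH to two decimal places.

pH = 10.19

(CH3)3N + H2O ⇌ (CH3)3NH+ + OH-
Kb = x²/(0.000553 − x) = 6.1 × 10^-5
x is not negligible relative to C₀; solve x² + 6.1e-05·x − 3.37e-08 = 0.
x = (−Kb + √(Kb² + 4·Kb·C₀))/2 = 1.56 × 10^-4 M
pOH = −log(1.56 × 10^-4) = 3.81; pH = 14.00 − 3.81 = 10.19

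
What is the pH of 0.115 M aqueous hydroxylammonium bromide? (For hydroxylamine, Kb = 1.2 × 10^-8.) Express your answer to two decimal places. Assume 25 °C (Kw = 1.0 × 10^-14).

NH3OH+ is the conjugate acid of the weak base NH2OH.
Ka = Kw/Kb = 1.0×10^-14 / 1.2 × 10^-8 = 8.33 × 10^-7
Ka = x²/(0.115 − x) = 8.33 × 10^-7
Assume x ≪ 0.115: x ≈ √(8.33 × 10^-7 × 0.115) = 3.10 × 10^-4 M
(x/C₀ = 0.27% < 5%, so the approximation holds.)
pH = −log(3.10 × 10^-4) = 3.51

pH = 3.51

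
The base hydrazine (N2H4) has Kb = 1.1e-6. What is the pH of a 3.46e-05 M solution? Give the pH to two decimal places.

N2H4 + H2O ⇌ N2H5+ + OH-
Let x = [OH-] at equilibrium. Kb = x²/(3.46e-05 − x).
x is not negligible relative to C₀; solve x² + 1.1e-06·x − 3.81e-11 = 0.
x = (−Kb + √(Kb² + 4·Kb·C₀))/2 = 5.64 × 10^-6 M
pOH = 5.25, so pH = 14.00 − pOH = 8.75

pH = 8.75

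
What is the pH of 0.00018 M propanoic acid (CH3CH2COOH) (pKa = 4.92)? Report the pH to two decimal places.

CH3CH2COOH ⇌ CH3CH2COO- + H+
Ka = 10^(−4.92) = 1.20 × 10^-5
From the ICE table, Ka = [H+]²/(0.00018 − [H+]) = 1.20 × 10^-5.
The 5% rule fails; solving [H+]² + Ka·[H+] − Ka·C₀ = 0 exactly:
[H+] = (−Ka + √(Ka² + 4·Ka·C₀))/2 = 4.09 × 10^-5 M
pH = −log(4.09 × 10^-5) = 4.39

pH = 4.39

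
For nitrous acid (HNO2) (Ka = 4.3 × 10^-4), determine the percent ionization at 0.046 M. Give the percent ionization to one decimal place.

9.2%

HNO2 ⇌ NO2- + H+; let x = [H+] at equilibrium.
Ka = x²/(C₀ − x); solving the quadratic gives x = 4.24 × 10^-3 M.
% ionization = x/C₀ × 100% = 4.24 × 10^-3/0.046 × 100% = 9.2%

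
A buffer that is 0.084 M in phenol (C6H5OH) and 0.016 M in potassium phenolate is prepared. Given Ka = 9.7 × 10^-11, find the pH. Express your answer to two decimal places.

pKa = −log(9.7 × 10^-11) = 10.013
Using pH = pKa + log([base]/[acid]) with [base]/[acid] = 0.016/0.084:
pH = 10.013 + (-0.720) = 9.29

pH = 9.29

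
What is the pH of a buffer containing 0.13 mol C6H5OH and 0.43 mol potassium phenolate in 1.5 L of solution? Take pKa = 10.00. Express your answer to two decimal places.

pH = 10.52

pH = pKa + log([A⁻]/[HA]) = 10.00 + log(0.43/0.13)
pH = 10.00 + (+0.520) = 10.52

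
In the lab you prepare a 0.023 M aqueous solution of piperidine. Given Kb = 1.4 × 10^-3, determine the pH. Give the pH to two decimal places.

C5H10NH + H2O ⇌ C5H10NH2+ + OH-
Let x = [OH-] at equilibrium. Kb = x²/(0.023 − x).
x is not negligible relative to C₀; solve x² + 0.0014·x − 3.22e-05 = 0.
x = [−0.0014 + √(0.0014² + 0.000129)]/2 = 5.02 × 10^-3 M
pOH = −log(5.02 × 10^-3) = 2.30; pH = 14.00 − 2.30 = 11.70

pH = 11.70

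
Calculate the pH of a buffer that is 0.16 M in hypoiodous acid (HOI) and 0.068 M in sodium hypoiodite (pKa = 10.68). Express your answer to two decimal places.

pH = 10.31

pH = pKa + log([A⁻]/[HA]) = 10.68 + log(0.068/0.16)
pH = 10.68 + (-0.372) = 10.31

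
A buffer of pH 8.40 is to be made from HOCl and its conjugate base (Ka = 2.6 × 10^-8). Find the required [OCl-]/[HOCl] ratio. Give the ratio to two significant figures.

pKa = -log(2.6 × 10^-8) = 7.585
pH = pKa + log(r) ⇒ log(r) = 8.40 − 7.585 = +0.815
r = [OCl-]/[HOCl] = 10^(+0.815) = 6.53

ratio = 6.5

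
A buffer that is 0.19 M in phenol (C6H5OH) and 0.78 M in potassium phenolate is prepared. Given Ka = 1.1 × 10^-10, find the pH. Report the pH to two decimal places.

pKa = −log(1.1 × 10^-10) = 9.959
pH = pKa + log([A⁻]/[HA]) = 9.959 + log(0.78/0.19)
pH = 9.959 + (+0.613) = 10.57

pH = 10.57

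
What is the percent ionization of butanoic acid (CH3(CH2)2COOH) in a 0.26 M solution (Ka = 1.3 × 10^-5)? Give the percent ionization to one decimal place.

0.7%

CH3(CH2)2COOH ⇌ CH3(CH2)2COO- + H+; let x = [H+] at equilibrium.
x ≈ √(Ka·C₀) = √(1.3 × 10^-5 × 0.26) = 1.84 × 10^-3 M
Fraction ionized = 1.84 × 10^-3 / 0.26 = 0.0071 → 0.7%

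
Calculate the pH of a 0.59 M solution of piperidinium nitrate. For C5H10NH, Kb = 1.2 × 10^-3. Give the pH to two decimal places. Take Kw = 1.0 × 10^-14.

pH = 5.65

C5H10NH2+ is the conjugate acid of the weak base C5H10NH.
Ka = Kw/Kb = 1.0×10^-14 / 1.2 × 10^-3 = 8.33 × 10^-12
Ka = x²/(0.59 − x) = 8.33 × 10^-12
Neglecting x in the denominator: x = √(8.33 × 10^-12 × 0.59) = 2.22 × 10^-6 M
(x/C₀ = 0.00038% < 5%, so the approximation holds.)
pH = −log(2.22 × 10^-6) = 5.65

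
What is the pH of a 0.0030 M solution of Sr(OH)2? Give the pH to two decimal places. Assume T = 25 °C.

pH = 11.78

Sr(OH)2 is a strong base (each formula unit releases 2 OH-); [OH-] = 0.006 M.
pOH = -log(0.006) = 2.22
pH = 14.00 - 2.22 = 11.78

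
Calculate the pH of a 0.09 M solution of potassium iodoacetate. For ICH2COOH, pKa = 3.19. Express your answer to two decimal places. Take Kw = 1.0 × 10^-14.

pH = 8.07

ICH2COO- is the conjugate base of the weak acid ICH2COOH.
Ka = 10^(−3.19) = 6.46 × 10^-4
Kb = Kw/Ka = 1.0×10^-14 / 6.46 × 10^-4 = 1.55 × 10^-11
Kb = x²/(0.09 − x) = 1.55 × 10^-11
Neglecting x in the denominator: x = √(1.55 × 10^-11 × 0.09) = 1.18 × 10^-6 M
(x/C₀ = 0.0013% < 5%, so the approximation holds.)
pOH = 5.93, so pH = 14.00 − pOH = 8.07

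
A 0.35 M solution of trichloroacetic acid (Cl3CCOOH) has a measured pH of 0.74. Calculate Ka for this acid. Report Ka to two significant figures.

Ka = 2.0 × 10^-1

[H+] = 10^(-0.74) = 1.82 × 10^-1 M
At equilibrium [HA] = 0.35 − 1.82 × 10^-1 = 1.68 × 10^-1 M
Ka = [H+][A-]/[HA] = (1.82 × 10^-1)² / 1.68 × 10^-1 = 2.0 × 10^-1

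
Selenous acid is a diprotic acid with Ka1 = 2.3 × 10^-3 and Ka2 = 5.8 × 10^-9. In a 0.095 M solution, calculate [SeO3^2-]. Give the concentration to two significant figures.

5.8 × 10^-9 M

First ionization gives [H+] ≈ [HSeO3-] = 1.37 × 10^-2 M.
Second step: Ka2 = [H+][SeO3^2-]/[HSeO3-] ≈ [SeO3^2-] (since [H+] ≈ [HSeO3-]).
So [SeO3^2-] ≈ Ka2.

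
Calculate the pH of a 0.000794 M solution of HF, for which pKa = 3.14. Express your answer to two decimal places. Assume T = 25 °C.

HF ⇌ F- + H+
Ka = 10^(−3.14) = 7.24 × 10^-4
Ka = [H+]²/(0.000794 − [H+]) = 7.24 × 10^-4
Here C₀/Ka ≈ 1.1, so the small-[H+] approximation fails. Use the quadratic:
[H+] = [−0.000724 + √(0.000724² + 2.3e-06)]/2 = 4.78 × 10^-4 M
pH = −log(4.78 × 10^-4) = 3.32

pH = 3.32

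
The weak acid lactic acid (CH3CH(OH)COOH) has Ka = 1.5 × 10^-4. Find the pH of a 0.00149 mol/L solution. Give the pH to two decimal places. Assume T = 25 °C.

pH = 3.39

CH3CH(OH)COOH ⇌ CH3CH(OH)COO- + H+
From the ICE table, Ka = [H+]²/(0.00149 − [H+]) = 1.5 × 10^-4.
The 5% rule fails; solving [H+]² + Ka·[H+] − Ka·C₀ = 0 exactly:
[H+] = [−0.00015 + √(0.00015² + 8.94e-07)]/2 = 4.04 × 10^-4 M
pH = −log(4.04 × 10^-4) = 3.39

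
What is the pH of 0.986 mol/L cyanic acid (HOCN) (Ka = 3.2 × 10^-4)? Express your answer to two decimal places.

HOCN ⇌ OCN- + H+
From the ICE table, Ka = [H+]²/(0.986 − [H+]) = 3.2 × 10^-4.
Since Ka ≪ C₀, [H+] ≈ √(Ka·C₀) = 1.78 × 10^-2 M.
Check: 1.8% ionized — well under 5%, approximation valid.
pH = −log(1.78 × 10^-2) = 1.75

pH = 1.75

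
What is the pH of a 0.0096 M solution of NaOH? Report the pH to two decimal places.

NaOH is a strong base; [OH-] = 0.0096 M.
pOH = -log(0.0096) = 2.02
pH = 14.00 - 2.02 = 11.98

pH = 11.98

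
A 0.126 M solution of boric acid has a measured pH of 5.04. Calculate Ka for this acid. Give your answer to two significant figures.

[H+] = 10^(-5.04) = 9.12 × 10^-6 M
At equilibrium [HA] = 0.126 − 9.12 × 10^-6 = 1.26 × 10^-1 M
Ka = [H+][A-]/[HA] = (9.12 × 10^-6)² / 1.26 × 10^-1 = 6.6 × 10^-10

Ka = 6.6 × 10^-10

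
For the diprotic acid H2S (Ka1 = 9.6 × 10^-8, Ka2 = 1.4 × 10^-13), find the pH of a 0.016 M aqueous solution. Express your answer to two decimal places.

Since Ka1 ≫ Ka2, the first ionization dominates [H+].
Ka1 = x²/(0.016 − x) = 9.6 × 10^-8
x ≈ √(9.6 × 10^-8 × 0.016) = 3.92 × 10^-5 M
pH = −log(3.92 × 10^-5) = 4.41

pH = 4.41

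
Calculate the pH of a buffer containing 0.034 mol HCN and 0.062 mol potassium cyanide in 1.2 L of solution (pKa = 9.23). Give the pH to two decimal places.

Henderson–Hasselbalch: pH = pKa + log([CN-]/[HCN]) = 9.23 + log(0.062/0.034)
pH = 9.23 + (+0.261) = 9.49

pH = 9.49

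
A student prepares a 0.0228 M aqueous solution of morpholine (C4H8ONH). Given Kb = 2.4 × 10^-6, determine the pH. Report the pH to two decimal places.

pH = 10.37

C4H8ONH + H2O ⇌ C4H8ONH2+ + OH-
Kb = [OH-]²/(0.0228 − [OH-]) = 2.4 × 10^-6
Neglecting [OH-] in the denominator: [OH-] = √(2.4 × 10^-6 × 0.0228) = 2.34 × 10^-4 M
pOH = −log(2.34 × 10^-4) = 3.63; pH = 14.00 − 3.63 = 10.37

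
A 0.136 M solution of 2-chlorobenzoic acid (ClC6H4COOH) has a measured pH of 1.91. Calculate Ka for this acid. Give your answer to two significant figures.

[H+] = 10^(-1.91) = 1.23 × 10^-2 M
At equilibrium [HA] = 0.136 − 1.23 × 10^-2 = 1.24 × 10^-1 M
Ka = [H+][A-]/[HA] = (1.23 × 10^-2)² / 1.24 × 10^-1 = 1.2 × 10^-3

Ka = 1.2 × 10^-3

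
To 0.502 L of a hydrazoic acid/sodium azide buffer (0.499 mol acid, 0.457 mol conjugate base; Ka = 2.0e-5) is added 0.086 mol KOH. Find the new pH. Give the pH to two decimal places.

After neutralization: n(HN3) = 0.413 mol, n(N3-) = 0.543 mol.
pKa = −log(2.0 × 10^-5) = 4.699
pH = pKa + log(n_N3-/n_HN3) = 4.699 + log(0.543/0.413) = 4.699 + (+0.119)

pH = 4.82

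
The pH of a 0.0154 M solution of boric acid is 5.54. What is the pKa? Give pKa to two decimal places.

pKa = 9.27

[H+] = 10^(-5.54) = 2.88 × 10^-6 M
At equilibrium [HA] = 0.0154 − 2.88 × 10^-6 = 1.54 × 10^-2 M
Ka = [H+][A-]/[HA] = (2.88 × 10^-6)² / 1.54 × 10^-2 = 5.39 × 10^-10
pKa = -log(5.39 × 10^-10) = 9.27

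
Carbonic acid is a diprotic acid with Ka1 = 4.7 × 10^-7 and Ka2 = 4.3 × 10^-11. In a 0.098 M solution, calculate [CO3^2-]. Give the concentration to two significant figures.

First ionization gives [H+] ≈ [HCO3-] = 2.15 × 10^-4 M.
Second step: Ka2 = [H+][CO3^2-]/[HCO3-] ≈ [CO3^2-] (since [H+] ≈ [HCO3-]).
So [CO3^2-] ≈ Ka2.

4.3 × 10^-11 M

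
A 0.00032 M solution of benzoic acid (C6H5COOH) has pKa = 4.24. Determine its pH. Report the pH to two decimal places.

C6H5COOH ⇌ C6H5COO- + H+
Ka = 10^(−4.24) = 5.75 × 10^-5
From the ICE table, Ka = [H+]²/(0.00032 − [H+]) = 5.75 × 10^-5.
The 5% rule fails; solving [H+]² + Ka·[H+] − Ka·C₀ = 0 exactly:
[H+] = [−5.75e-05 + √(5.75e-05² + 7.36e-08)]/2 = 1.10 × 10^-4 M
pH = −log(1.10 × 10^-4) = 3.96

pH = 3.96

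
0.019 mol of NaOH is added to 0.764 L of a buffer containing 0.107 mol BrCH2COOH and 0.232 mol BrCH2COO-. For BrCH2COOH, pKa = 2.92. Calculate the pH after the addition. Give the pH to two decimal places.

pH = 3.38

OH- converts BrCH2COOH to BrCH2COO-: BrCH2COOH → 0.088 mol, BrCH2COO- → 0.251 mol.
Henderson–Hasselbalch with mole ratio 0.251/0.088: pH = 2.92 + (+0.455)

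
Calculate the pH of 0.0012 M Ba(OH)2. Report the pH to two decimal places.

pH = 11.38

Ba(OH)2 is a strong base (each formula unit releases 2 OH-); [OH-] = 0.0024 M.
pOH = -log(0.0024) = 2.62
pH = 14.00 - 2.62 = 11.38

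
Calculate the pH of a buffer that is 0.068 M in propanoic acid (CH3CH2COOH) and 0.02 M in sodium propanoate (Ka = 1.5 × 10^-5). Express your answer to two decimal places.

pKa = −log(1.5 × 10^-5) = 4.824
Henderson–Hasselbalch: pH = pKa + log([CH3CH2COO-]/[CH3CH2COOH]) = 4.824 + log(0.02/0.068)
pH = 4.824 + (-0.531) = 4.29

pH = 4.29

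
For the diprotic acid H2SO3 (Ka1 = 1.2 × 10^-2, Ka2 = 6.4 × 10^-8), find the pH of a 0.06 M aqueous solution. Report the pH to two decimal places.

pH = 1.67

Since Ka1 ≫ Ka2, the first ionization dominates [H+].
Ka1 = x²/(0.06 − x) = 1.2 × 10^-2
Solving the quadratic: x = (−Ka1 + √(Ka1² + 4·Ka1·C₀))/2 = 2.15 × 10^-2 M
pH = −log(2.15 × 10^-2) = 1.67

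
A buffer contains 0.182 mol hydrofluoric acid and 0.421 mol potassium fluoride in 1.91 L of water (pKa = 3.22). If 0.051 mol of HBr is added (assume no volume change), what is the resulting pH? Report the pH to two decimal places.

pH = 3.42

After neutralization: n(HF) = 0.233 mol, n(F-) = 0.37 mol.
pH = pKa + log([A⁻]/[HA]) = 3.22 + log(0.37/0.233) = 3.22 +0.201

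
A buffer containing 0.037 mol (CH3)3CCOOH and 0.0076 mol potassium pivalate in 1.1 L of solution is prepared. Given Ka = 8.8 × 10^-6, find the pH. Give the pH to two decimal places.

pH = 4.37

pKa = −log(8.8 × 10^-6) = 5.056
pH = pKa + log([A⁻]/[HA]) = 5.056 + log(0.0076/0.037)
pH = 5.056 + (-0.687) = 4.37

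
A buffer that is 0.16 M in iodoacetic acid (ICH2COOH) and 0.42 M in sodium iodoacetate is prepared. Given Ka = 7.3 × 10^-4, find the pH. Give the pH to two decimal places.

pH = 3.56

pKa = −log(7.3 × 10^-4) = 3.137
pH = pKa + log([A⁻]/[HA]) = 3.137 + log(0.42/0.16)
pH = 3.137 + (+0.419) = 3.56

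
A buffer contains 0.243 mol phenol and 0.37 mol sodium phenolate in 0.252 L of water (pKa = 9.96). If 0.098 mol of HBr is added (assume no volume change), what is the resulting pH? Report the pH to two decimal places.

Added H+ converts C6H5O- to C6H5OH: C6H5OH → 0.341 mol, C6H5O- → 0.272 mol.
pH = pKa + log([A⁻]/[HA]) = 9.96 + log(0.272/0.341) = 9.96 -0.098

pH = 9.86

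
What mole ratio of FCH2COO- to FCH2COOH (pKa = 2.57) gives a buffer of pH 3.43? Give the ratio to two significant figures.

pH = pKa + log(r) ⇒ log(r) = 3.43 − 2.57 = +0.86
r = [FCH2COO-]/[FCH2COOH] = 10^(+0.86) = 7.24

ratio = 7.2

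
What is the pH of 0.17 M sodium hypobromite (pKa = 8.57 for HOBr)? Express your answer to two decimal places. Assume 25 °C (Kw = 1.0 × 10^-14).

OBr- is the conjugate base of the weak acid HOBr.
Ka = 10^(−8.57) = 2.69 × 10^-9
Kb = Kw/Ka = 1.0×10^-14 / 2.69 × 10^-9 = 3.72 × 10^-6
Kb = x²/(0.17 − x) = 3.72 × 10^-6
Neglecting x in the denominator: x = √(3.72 × 10^-6 × 0.17) = 7.95 × 10^-4 M
(x/C₀ = 0.47% < 5%, so the approximation holds.)
pOH = 3.10, so pH = 14.00 − pOH = 10.90

pH = 10.90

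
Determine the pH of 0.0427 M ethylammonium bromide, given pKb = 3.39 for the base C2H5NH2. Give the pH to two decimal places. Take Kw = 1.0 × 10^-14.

pH = 5.99

C2H5NH3+ is the conjugate acid of the weak base C2H5NH2.
Kb = 10^(−3.39) = 4.07 × 10^-4
Ka = Kw/Kb = 1.0×10^-14 / 4.07 × 10^-4 = 2.46 × 10^-11
From the ICE table, Ka = x²/(0.0427 − x) = 2.46 × 10^-11.
Assume x ≪ 0.0427: x ≈ √(2.46 × 10^-11 × 0.0427) = 1.02 × 10^-6 M
pH = −log(1.02 × 10^-6) = 5.99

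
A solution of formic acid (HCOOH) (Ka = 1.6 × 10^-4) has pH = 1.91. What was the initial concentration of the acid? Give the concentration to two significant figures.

[H+] = 10^(-1.91) = 1.23 × 10^-2 M = x
Ka = x²/(C₀ − x) ⇒ C₀ = x + x²/Ka
C₀ = 1.23 × 10^-2 + (1.23 × 10^-2)²/(1.6 × 10^-4) = 9.58 × 10^-1 M

C₀ = 9.6 × 10^-1 M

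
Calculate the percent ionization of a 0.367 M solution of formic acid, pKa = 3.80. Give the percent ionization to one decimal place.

HCOOH ⇌ HCOO- + H+; let x = [H+] at equilibrium.
Ka = 10^(−3.80) = 1.58 × 10^-4
x ≈ √(Ka·C₀) = √(1.58 × 10^-4 × 0.367) = 7.61 × 10^-3 M
Fraction ionized = 7.61 × 10^-3 / 0.367 = 0.0207 → 2.1%

2.1%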